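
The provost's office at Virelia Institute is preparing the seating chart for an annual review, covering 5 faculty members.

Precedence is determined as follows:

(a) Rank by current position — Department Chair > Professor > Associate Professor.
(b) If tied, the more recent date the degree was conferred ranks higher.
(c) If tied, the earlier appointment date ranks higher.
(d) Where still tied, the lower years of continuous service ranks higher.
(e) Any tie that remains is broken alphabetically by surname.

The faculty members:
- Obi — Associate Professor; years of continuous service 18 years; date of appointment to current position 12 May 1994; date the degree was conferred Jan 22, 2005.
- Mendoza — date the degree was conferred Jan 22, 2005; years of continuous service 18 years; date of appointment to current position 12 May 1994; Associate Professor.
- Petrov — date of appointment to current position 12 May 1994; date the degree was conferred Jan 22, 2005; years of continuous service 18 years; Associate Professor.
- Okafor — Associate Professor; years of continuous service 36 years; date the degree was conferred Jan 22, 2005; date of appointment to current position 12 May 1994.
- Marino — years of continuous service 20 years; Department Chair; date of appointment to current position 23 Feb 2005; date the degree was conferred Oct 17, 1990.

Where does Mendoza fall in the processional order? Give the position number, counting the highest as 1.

By current position: Marino (Department Chair); then Mendoza, Obi, Petrov and Okafor (Associate Professor).
Mendoza, Obi, Petrov and Okafor all have date the degree was conferred Jan 22, 2005, so the next rule applies.
Mendoza, Obi, Petrov and Okafor all have date of appointment to current position 12 May 1994, so the next rule applies.
Among Mendoza, Obi, Petrov and Okafor, by years of continuous service (lower first): Mendoza, Obi and Petrov (18 years) before Okafor (36 years).
Among Mendoza, Obi and Petrov, alphabetically by surname: Mendoza before Obi before Petrov.
Order: Marino, Mendoza, Obi, Petrov, Okafor. So position 2.

2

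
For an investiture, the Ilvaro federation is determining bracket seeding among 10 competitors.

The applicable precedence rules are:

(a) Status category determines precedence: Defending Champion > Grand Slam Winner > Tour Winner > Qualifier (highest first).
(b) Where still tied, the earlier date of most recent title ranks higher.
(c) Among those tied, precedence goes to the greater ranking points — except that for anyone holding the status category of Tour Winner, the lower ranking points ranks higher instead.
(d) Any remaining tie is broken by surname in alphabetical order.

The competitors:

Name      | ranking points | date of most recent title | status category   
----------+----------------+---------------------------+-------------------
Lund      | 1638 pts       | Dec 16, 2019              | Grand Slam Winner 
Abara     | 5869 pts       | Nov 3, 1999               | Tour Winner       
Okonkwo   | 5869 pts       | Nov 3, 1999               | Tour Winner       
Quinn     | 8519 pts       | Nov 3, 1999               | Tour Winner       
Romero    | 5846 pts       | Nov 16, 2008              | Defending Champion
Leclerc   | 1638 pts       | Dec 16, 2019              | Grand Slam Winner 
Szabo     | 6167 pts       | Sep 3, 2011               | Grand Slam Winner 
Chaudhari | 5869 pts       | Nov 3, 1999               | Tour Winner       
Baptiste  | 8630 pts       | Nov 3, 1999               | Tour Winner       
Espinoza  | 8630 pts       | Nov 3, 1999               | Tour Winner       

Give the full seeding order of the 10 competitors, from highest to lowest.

Romero, Szabo, Leclerc, Lund, Abara, Chaudhari, Okonkwo, Quinn, Baptiste, Espinoza

By status category: Romero (Defending Champion); then Szabo, Leclerc and Lund (Grand Slam Winner); then Abara, Chaudhari, Okonkwo, Quinn, Baptiste and Espinoza (Tour Winner).
Among Szabo, Leclerc and Lund, by date of most recent title (earlier first): Szabo (Sep 3, 2011) before Leclerc and Lund (Dec 16, 2019).
Leclerc and Lund both have ranking points 1638 pts, so the next rule applies.
Among Leclerc and Lund, alphabetically by surname: Leclerc before Lund.
Abara, Chaudhari, Okonkwo, Quinn, Baptiste and Espinoza all have date of most recent title Nov 3, 1999, so the next rule applies.
Among Abara, Chaudhari, Okonkwo, Quinn, Baptiste and Espinoza, by ranking points (lower first) (reversed rule for this group): Abara, Chaudhari and Okonkwo (5869 pts) before Quinn (8519 pts) before Baptiste and Espinoza (8630 pts).
Among Abara, Chaudhari and Okonkwo, alphabetically by surname: Abara before Chaudhari before Okonkwo.
Among Baptiste and Espinoza, alphabetically by surname: Baptiste before Espinoza.
Full order: Romero, Szabo, Leclerc, Lund, Abara, Chaudhari, Okonkwo, Quinn, Baptiste, Espinoza.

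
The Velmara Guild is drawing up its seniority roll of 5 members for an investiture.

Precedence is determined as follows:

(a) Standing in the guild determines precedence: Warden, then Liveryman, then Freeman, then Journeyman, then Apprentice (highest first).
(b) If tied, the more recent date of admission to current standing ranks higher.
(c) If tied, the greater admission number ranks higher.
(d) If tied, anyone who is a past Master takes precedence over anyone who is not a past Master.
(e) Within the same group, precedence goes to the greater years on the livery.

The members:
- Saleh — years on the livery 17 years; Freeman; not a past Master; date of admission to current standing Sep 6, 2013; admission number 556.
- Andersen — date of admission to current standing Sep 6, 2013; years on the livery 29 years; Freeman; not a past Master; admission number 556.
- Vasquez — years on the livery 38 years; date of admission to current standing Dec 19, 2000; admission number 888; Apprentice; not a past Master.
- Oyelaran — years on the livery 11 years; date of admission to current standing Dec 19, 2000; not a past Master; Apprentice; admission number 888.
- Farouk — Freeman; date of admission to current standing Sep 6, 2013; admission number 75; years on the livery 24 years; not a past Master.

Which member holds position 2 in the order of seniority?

By standing in the guild: Andersen, Saleh and Farouk (Freeman); then Vasquez and Oyelaran (Apprentice).
Andersen, Saleh and Farouk all have date of admission to current standing Sep 6, 2013, so the next rule applies.
Among Andersen, Saleh and Farouk, by admission number (higher first): Andersen and Saleh (556) before Farouk (75).
Andersen and Saleh are each not a past Master, so the next rule applies.
Among Andersen and Saleh, by years on the livery (higher first): Andersen (29 years) before Saleh (17 years).
Vasquez and Oyelaran both have date of admission to current standing Dec 19, 2000, so the next rule applies.
Vasquez and Oyelaran both have admission number 888, so the next rule applies.
Vasquez and Oyelaran are each not a past Master, so the next rule applies.
Among Vasquez and Oyelaran, by years on the livery (higher first): Vasquez (38 years) before Oyelaran (11 years).
Order: Andersen, Saleh, Farouk, Vasquez, Oyelaran.

Saleh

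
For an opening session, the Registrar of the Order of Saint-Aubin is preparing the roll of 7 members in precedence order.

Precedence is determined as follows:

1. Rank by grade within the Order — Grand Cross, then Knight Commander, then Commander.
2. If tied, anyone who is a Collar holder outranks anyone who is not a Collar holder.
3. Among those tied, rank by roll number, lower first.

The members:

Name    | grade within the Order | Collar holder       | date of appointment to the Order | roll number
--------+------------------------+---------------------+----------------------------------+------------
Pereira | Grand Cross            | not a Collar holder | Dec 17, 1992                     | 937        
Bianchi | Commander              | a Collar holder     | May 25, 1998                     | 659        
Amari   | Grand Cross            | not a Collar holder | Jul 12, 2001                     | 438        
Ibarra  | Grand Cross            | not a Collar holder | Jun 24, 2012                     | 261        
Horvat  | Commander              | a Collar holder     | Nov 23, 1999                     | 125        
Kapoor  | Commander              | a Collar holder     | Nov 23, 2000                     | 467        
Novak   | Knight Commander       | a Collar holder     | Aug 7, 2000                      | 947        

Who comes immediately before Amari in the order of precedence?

By grade within the Order: Ibarra, Amari and Pereira (Grand Cross); then Novak (Knight Commander); then Horvat, Kapoor and Bianchi (Commander).
Ibarra, Amari and Pereira are each not a Collar holder, so the next rule applies.
Among Ibarra, Amari and Pereira, by roll number (lower first): Ibarra (261) before Amari (438) before Pereira (937).
Horvat, Kapoor and Bianchi are each a Collar holder, so the next rule applies.
Among Horvat, Kapoor and Bianchi, by roll number (lower first): Horvat (125) before Kapoor (467) before Bianchi (659).
Order: Ibarra, Amari, Pereira, Novak, Horvat, Kapoor, Bianchi.

Ibarra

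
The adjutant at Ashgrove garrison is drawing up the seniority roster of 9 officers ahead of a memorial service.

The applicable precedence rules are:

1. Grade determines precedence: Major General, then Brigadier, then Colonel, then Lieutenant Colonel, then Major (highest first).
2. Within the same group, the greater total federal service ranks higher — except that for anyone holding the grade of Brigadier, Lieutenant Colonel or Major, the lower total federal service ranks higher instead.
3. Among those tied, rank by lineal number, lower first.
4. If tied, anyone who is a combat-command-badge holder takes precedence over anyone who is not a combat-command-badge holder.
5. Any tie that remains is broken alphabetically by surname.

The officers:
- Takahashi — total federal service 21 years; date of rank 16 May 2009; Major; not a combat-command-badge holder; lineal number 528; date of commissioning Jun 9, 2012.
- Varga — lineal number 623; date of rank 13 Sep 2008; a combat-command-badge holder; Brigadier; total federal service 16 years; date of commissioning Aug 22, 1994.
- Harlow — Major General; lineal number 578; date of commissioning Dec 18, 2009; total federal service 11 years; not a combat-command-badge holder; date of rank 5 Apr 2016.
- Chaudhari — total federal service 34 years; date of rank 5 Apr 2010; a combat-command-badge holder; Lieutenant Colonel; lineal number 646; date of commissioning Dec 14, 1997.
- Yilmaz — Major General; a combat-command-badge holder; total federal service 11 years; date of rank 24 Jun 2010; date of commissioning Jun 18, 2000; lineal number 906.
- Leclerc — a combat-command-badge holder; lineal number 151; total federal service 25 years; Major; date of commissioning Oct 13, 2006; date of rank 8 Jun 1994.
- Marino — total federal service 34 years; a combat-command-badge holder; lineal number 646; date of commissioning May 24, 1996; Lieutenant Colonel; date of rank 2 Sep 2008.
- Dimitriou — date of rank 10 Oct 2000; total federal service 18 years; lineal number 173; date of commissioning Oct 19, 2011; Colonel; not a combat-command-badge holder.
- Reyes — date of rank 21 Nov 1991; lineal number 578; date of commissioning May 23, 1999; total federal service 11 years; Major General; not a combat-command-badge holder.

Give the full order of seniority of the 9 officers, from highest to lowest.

By grade: Harlow, Reyes and Yilmaz (Major General); then Varga (Brigadier); then Dimitriou (Colonel); then Chaudhari and Marino (Lieutenant Colonel); then Takahashi and Leclerc (Major).
Harlow, Reyes and Yilmaz all have total federal service 11 years, so the next rule applies.
Among Harlow, Reyes and Yilmaz, by lineal number (lower first): Harlow and Reyes (578) before Yilmaz (906).
Harlow and Reyes are each not a combat-command-badge holder, so the next rule applies.
Among Harlow and Reyes, alphabetically by surname: Harlow before Reyes.
Chaudhari and Marino both have total federal service 34 years, so the next rule applies.
Chaudhari and Marino both have lineal number 646, so the next rule applies.
Chaudhari and Marino are each a combat-command-badge holder, so the next rule applies.
Among Chaudhari and Marino, alphabetically by surname: Chaudhari before Marino.
Among Takahashi and Leclerc, by total federal service (lower first) (reversed rule for this group): Takahashi (21 years) before Leclerc (25 years).
Full order: Harlow, Reyes, Yilmaz, Varga, Dimitriou, Chaudhari, Marino, Takahashi, Leclerc.

Harlow, Reyes, Yilmaz, Varga, Dimitriou, Chaudhari, Marino, Takahashi, Leclerc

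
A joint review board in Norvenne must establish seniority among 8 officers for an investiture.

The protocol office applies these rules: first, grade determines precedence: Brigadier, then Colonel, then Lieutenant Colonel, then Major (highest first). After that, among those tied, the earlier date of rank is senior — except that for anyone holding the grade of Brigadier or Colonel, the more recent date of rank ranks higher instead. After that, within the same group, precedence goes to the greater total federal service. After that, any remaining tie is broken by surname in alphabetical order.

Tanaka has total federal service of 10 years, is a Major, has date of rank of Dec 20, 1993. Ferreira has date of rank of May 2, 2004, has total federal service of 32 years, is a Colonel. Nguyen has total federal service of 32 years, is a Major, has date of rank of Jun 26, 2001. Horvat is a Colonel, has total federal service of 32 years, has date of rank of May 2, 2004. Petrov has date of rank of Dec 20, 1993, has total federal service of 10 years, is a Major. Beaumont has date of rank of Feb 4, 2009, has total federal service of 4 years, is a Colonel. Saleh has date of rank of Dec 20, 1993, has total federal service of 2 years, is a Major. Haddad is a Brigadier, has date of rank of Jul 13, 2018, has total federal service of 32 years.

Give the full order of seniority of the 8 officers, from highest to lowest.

By grade: Haddad (Brigadier); then Beaumont, Ferreira and Horvat (Colonel); then Petrov, Tanaka, Saleh and Nguyen (Major).
Among Beaumont, Ferreira and Horvat, by date of rank (later first) (reversed rule for this group): Beaumont (Feb 4, 2009) before Ferreira and Horvat (May 2, 2004).
Ferreira and Horvat both have total federal service 32 years, so the next rule applies.
Among Ferreira and Horvat, alphabetically by surname: Ferreira before Horvat.
Among Petrov, Tanaka, Saleh and Nguyen, by date of rank (earlier first): Petrov, Tanaka and Saleh (Dec 20, 1993) before Nguyen (Jun 26, 2001).
Among Petrov, Tanaka and Saleh, by total federal service (higher first): Petrov and Tanaka (10 years) before Saleh (2 years).
Among Petrov and Tanaka, alphabetically by surname: Petrov before Tanaka.
Full order: Haddad, Beaumont, Ferreira, Horvat, Petrov, Tanaka, Saleh, Nguyen.

Haddad, Beaumont, Ferreira, Horvat, Petrov, Tanaka, Saleh, Nguyen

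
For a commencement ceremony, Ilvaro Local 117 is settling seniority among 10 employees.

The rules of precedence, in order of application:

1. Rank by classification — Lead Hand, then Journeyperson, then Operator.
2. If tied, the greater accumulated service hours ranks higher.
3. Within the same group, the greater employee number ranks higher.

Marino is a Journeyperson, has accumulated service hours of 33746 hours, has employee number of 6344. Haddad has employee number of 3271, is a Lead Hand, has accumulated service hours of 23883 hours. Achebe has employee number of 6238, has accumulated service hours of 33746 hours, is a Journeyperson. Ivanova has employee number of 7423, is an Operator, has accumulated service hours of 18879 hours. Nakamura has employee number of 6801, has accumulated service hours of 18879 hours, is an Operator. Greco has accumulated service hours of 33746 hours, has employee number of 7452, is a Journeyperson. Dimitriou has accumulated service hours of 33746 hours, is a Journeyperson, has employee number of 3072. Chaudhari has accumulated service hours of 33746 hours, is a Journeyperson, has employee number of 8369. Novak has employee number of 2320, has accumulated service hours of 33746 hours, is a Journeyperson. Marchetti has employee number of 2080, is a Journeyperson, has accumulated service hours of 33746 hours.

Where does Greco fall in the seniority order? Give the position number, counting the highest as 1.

3

By classification: Haddad (Lead Hand); then Chaudhari, Greco, Marino, Achebe, Dimitriou, Novak and Marchetti (Journeyperson); then Ivanova and Nakamura (Operator).
Chaudhari, Greco, Marino, Achebe, Dimitriou, Novak and Marchetti all have accumulated service hours 33746 hours, so the next rule applies.
Among Chaudhari, Greco, Marino, Achebe, Dimitriou, Novak and Marchetti, by employee number (higher first): Chaudhari (8369) before Greco (7452) before Marino (6344) before Achebe (6238) before Dimitriou (3072) before Novak (2320) before Marchetti (2080).
Ivanova and Nakamura both have accumulated service hours 18879 hours, so the next rule applies.
Among Ivanova and Nakamura, by employee number (higher first): Ivanova (7423) before Nakamura (6801).
Order: Haddad, Chaudhari, Greco, Marino, Achebe, Dimitriou, Novak, Marchetti, Ivanova, Nakamura. So position 3.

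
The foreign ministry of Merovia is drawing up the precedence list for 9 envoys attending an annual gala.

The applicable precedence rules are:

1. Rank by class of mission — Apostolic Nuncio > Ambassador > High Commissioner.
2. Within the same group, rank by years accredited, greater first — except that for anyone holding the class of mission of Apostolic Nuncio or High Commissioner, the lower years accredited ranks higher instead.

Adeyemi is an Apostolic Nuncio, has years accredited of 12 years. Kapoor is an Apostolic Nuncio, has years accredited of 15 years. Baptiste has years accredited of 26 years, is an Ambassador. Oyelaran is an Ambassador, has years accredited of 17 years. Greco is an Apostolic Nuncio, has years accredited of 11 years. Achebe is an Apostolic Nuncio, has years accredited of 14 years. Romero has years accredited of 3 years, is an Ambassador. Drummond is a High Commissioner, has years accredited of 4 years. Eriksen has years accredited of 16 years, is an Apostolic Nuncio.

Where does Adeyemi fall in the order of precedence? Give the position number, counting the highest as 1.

2

By class of mission: Greco, Adeyemi, Achebe, Kapoor and Eriksen (Apostolic Nuncio); then Baptiste, Oyelaran and Romero (Ambassador); then Drummond (High Commissioner).
Among Greco, Adeyemi, Achebe, Kapoor and Eriksen, by years accredited (lower first) (reversed rule for this group): Greco (11 years) before Adeyemi (12 years) before Achebe (14 years) before Kapoor (15 years) before Eriksen (16 years).
Among Baptiste, Oyelaran and Romero, by years accredited (higher first): Baptiste (26 years) before Oyelaran (17 years) before Romero (3 years).
Order: Greco, Adeyemi, Achebe, Kapoor, Eriksen, Baptiste, Oyelaran, Romero, Drummond. So position 2.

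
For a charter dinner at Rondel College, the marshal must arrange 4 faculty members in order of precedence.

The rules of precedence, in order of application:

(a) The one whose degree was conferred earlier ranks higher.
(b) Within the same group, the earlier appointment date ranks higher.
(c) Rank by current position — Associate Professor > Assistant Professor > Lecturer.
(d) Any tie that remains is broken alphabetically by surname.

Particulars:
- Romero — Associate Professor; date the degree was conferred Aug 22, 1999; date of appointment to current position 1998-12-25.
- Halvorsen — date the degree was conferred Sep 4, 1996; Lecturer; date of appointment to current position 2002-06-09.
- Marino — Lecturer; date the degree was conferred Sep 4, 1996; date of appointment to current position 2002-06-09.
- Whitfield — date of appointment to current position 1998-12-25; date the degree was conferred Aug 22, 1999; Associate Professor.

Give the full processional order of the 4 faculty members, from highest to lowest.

By date the degree was conferred (earlier first): Halvorsen and Marino (both Sep 4, 1996); then Romero and Whitfield (both Aug 22, 1999).
Halvorsen and Marino both have date of appointment to current position 2002-06-09, so the next rule applies.
Halvorsen and Marino are each Lecturer, so the next rule applies.
Among Halvorsen and Marino, alphabetically by surname: Halvorsen before Marino.
Romero and Whitfield both have date of appointment to current position 1998-12-25, so the next rule applies.
Romero and Whitfield are each Associate Professor, so the next rule applies.
Among Romero and Whitfield, alphabetically by surname: Romero before Whitfield.
Full order: Halvorsen, Marino, Romero, Whitfield.

Halvorsen, Marino, Romero, Whitfield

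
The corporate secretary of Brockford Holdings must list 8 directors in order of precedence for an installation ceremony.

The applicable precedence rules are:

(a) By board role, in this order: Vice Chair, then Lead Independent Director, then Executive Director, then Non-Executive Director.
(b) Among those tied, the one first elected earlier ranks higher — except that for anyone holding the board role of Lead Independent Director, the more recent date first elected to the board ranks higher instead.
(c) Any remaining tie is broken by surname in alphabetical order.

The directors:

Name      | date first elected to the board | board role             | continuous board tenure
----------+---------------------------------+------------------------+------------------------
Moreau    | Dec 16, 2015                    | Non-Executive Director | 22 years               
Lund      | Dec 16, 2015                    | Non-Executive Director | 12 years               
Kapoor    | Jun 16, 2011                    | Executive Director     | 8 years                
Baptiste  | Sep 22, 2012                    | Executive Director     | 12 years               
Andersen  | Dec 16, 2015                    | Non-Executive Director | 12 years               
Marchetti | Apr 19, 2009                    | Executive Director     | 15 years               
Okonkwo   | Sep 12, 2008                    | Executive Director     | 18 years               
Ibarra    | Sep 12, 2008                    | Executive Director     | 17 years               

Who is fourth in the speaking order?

Kapoor

By board role: Ibarra, Okonkwo, Marchetti, Kapoor and Baptiste (Executive Director); then Andersen, Lund and Moreau (Non-Executive Director).
Among Ibarra, Okonkwo, Marchetti, Kapoor and Baptiste, by date first elected to the board (earlier first): Ibarra and Okonkwo (Sep 12, 2008) before Marchetti (Apr 19, 2009) before Kapoor (Jun 16, 2011) before Baptiste (Sep 22, 2012).
Among Ibarra and Okonkwo, alphabetically by surname: Ibarra before Okonkwo.
Andersen, Lund and Moreau all have date first elected to the board Dec 16, 2015, so the next rule applies.
Among Andersen, Lund and Moreau, alphabetically by surname: Andersen before Lund before Moreau.
Order: Ibarra, Okonkwo, Marchetti, Kapoor, Baptiste, Andersen, Lund, Moreau.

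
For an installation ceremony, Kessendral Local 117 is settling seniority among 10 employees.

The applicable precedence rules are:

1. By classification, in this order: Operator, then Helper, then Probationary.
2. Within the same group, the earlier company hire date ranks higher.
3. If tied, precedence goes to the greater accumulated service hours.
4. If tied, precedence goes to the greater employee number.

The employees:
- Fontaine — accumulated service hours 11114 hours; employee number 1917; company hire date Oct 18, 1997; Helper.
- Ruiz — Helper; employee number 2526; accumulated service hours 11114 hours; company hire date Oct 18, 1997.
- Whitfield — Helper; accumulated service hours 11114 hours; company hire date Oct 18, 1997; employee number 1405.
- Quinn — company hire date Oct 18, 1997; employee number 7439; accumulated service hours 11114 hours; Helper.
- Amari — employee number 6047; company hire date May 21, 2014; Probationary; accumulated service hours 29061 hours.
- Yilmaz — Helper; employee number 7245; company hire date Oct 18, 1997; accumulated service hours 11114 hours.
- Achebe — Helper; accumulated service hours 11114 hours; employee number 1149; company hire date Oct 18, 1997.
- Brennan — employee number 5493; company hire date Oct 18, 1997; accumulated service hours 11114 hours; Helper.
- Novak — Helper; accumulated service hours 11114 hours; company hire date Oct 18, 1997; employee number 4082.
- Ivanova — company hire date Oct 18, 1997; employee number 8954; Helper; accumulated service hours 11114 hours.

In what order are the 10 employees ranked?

Ivanova, Quinn, Yilmaz, Brennan, Novak, Ruiz, Fontaine, Whitfield, Achebe, Amari

By classification: Ivanova, Quinn, Yilmaz, Brennan, Novak, Ruiz, Fontaine, Whitfield and Achebe (Helper); then Amari (Probationary).
Ivanova, Quinn, Yilmaz, Brennan, Novak, Ruiz, Fontaine, Whitfield and Achebe all have company hire date Oct 18, 1997, so the next rule applies.
Ivanova, Quinn, Yilmaz, Brennan, Novak, Ruiz, Fontaine, Whitfield and Achebe all have accumulated service hours 11114 hours, so the next rule applies.
Among Ivanova, Quinn, Yilmaz, Brennan, Novak, Ruiz, Fontaine, Whitfield and Achebe, by employee number (higher first): Ivanova (8954) before Quinn (7439) before Yilmaz (7245) before Brennan (5493) before Novak (4082) before Ruiz (2526) before Fontaine (1917) before Whitfield (1405) before Achebe (1149).
Full order: Ivanova, Quinn, Yilmaz, Brennan, Novak, Ruiz, Fontaine, Whitfield, Achebe, Amari.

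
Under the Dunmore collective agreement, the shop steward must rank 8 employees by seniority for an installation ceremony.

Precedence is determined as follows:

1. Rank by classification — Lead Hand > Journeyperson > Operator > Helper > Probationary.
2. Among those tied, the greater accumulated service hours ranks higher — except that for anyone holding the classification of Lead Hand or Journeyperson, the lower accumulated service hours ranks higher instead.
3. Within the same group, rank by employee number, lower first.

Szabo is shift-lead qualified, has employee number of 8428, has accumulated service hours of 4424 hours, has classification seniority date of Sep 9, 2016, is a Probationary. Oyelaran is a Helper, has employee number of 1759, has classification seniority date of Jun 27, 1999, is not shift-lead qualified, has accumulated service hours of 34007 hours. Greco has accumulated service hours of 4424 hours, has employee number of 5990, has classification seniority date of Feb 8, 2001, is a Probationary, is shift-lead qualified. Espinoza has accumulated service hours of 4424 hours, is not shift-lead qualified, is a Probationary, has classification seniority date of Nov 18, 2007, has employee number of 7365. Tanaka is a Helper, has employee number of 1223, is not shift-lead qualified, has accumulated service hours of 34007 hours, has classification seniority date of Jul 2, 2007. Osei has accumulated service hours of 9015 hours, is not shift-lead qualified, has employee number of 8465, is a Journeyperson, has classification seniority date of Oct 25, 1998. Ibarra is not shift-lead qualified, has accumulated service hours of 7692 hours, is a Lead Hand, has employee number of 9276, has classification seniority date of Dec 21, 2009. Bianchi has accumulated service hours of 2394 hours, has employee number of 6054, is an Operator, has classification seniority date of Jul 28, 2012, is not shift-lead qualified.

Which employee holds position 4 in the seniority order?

Tanaka

By classification: Ibarra (Lead Hand); then Osei (Journeyperson); then Bianchi (Operator); then Tanaka and Oyelaran (Helper); then Greco, Espinoza and Szabo (Probationary).
Tanaka and Oyelaran both have accumulated service hours 34007 hours, so the next rule applies.
Among Tanaka and Oyelaran, by employee number (lower first): Tanaka (1223) before Oyelaran (1759).
Greco, Espinoza and Szabo all have accumulated service hours 4424 hours, so the next rule applies.
Among Greco, Espinoza and Szabo, by employee number (lower first): Greco (5990) before Espinoza (7365) before Szabo (8428).
Order: Ibarra, Osei, Bianchi, Tanaka, Oyelaran, Greco, Espinoza, Szabo.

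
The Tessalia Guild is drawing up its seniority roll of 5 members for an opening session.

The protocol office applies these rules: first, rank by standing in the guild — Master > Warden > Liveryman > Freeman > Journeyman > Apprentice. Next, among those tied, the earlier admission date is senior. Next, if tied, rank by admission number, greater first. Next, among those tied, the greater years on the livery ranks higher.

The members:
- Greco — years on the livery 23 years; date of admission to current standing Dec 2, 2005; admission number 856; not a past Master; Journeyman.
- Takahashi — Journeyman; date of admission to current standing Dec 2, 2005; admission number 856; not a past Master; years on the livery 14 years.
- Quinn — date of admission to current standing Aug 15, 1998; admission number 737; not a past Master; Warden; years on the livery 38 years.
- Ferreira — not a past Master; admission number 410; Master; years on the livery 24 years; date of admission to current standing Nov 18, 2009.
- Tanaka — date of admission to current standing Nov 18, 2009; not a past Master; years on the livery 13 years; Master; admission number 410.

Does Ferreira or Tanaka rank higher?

By standing in the guild: Ferreira and Tanaka (Master); then Quinn (Warden); then Greco and Takahashi (Journeyman).
Ferreira and Tanaka both have date of admission to current standing Nov 18, 2009, so the next rule applies.
Ferreira and Tanaka both have admission number 410, so the next rule applies.
Among Ferreira and Tanaka, by years on the livery (higher first): Ferreira (24 years) before Tanaka (13 years).
Greco and Takahashi both have date of admission to current standing Dec 2, 2005, so the next rule applies.
Greco and Takahashi both have admission number 856, so the next rule applies.
Among Greco and Takahashi, by years on the livery (higher first): Greco (23 years) before Takahashi (14 years).
So Ferreira takes precedence.

Ferreira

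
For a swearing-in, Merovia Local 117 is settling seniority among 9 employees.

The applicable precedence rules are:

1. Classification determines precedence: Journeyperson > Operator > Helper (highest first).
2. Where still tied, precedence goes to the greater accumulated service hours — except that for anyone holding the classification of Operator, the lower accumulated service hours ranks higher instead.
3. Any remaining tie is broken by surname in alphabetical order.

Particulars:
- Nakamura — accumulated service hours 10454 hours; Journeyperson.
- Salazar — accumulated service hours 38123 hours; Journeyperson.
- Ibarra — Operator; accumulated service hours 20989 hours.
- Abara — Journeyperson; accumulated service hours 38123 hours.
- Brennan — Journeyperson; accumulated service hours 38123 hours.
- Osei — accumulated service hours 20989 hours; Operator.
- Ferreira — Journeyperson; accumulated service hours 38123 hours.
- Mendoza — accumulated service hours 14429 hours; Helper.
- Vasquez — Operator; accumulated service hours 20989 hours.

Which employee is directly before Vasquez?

By classification: Abara, Brennan, Ferreira, Salazar and Nakamura (Journeyperson); then Ibarra, Osei and Vasquez (Operator); then Mendoza (Helper).
Among Abara, Brennan, Ferreira, Salazar and Nakamura, by accumulated service hours (higher first): Abara, Brennan, Ferreira and Salazar (38123 hours) before Nakamura (10454 hours).
Among Abara, Brennan, Ferreira and Salazar, alphabetically by surname: Abara before Brennan before Ferreira before Salazar.
Ibarra, Osei and Vasquez all have accumulated service hours 20989 hours, so the next rule applies.
Among Ibarra, Osei and Vasquez, alphabetically by surname: Ibarra before Osei before Vasquez.
Order: Abara, Brennan, Ferreira, Salazar, Nakamura, Ibarra, Osei, Vasquez, Mendoza.

Osei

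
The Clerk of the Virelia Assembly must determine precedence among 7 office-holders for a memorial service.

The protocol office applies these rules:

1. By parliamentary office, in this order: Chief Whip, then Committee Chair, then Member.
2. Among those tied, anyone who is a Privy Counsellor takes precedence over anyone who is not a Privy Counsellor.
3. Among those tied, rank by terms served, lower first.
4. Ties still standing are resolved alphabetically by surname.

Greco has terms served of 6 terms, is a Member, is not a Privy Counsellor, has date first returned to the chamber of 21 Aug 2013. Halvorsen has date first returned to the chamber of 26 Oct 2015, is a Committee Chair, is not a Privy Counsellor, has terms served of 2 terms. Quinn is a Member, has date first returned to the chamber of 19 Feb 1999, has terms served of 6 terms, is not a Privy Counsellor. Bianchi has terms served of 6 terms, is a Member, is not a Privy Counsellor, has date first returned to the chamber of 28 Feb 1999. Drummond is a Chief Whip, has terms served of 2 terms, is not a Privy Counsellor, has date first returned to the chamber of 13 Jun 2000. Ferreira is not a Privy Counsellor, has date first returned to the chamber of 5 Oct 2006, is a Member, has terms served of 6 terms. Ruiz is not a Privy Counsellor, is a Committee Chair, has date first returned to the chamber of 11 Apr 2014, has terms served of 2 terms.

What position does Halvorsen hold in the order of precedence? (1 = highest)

By parliamentary office: Drummond (Chief Whip); then Halvorsen and Ruiz (Committee Chair); then Bianchi, Ferreira, Greco and Quinn (Member).
Halvorsen and Ruiz are each not a Privy Counsellor, so the next rule applies.
Halvorsen and Ruiz both have terms served 2 terms, so the next rule applies.
Among Halvorsen and Ruiz, alphabetically by surname: Halvorsen before Ruiz.
Bianchi, Ferreira, Greco and Quinn are each not a Privy Counsellor, so the next rule applies.
Bianchi, Ferreira, Greco and Quinn all have terms served 6 terms, so the next rule applies.
Among Bianchi, Ferreira, Greco and Quinn, alphabetically by surname: Bianchi before Ferreira before Greco before Quinn.
Order: Drummond, Halvorsen, Ruiz, Bianchi, Ferreira, Greco, Quinn. So position 2.

2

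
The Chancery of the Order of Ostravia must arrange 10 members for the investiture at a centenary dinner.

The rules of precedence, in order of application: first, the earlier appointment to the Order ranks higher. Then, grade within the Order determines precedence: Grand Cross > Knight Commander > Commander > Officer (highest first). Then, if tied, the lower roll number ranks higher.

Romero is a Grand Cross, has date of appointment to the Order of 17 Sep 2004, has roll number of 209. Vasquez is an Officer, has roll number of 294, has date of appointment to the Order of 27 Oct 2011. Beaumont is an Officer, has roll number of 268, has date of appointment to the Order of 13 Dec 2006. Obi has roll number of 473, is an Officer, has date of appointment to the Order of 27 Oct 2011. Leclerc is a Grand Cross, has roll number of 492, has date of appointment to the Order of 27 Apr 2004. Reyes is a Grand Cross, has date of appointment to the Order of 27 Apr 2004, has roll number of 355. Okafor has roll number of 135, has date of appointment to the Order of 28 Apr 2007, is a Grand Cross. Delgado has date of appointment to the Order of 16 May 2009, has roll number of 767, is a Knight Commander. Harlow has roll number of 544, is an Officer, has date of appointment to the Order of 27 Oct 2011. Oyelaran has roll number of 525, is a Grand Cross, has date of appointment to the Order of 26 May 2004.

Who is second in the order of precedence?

Leclerc

By date of appointment to the Order (earlier first): Reyes and Leclerc (both 27 Apr 2004); then Oyelaran (26 May 2004); then Romero (17 Sep 2004); then Beaumont (13 Dec 2006); then Okafor (28 Apr 2007); then Delgado (16 May 2009); then Vasquez, Obi and Harlow (each 27 Oct 2011).
Reyes and Leclerc are each Grand Cross, so the next rule applies.
Among Reyes and Leclerc, by roll number (lower first): Reyes (355) before Leclerc (492).
Vasquez, Obi and Harlow are each Officer, so the next rule applies.
Among Vasquez, Obi and Harlow, by roll number (lower first): Vasquez (294) before Obi (473) before Harlow (544).
Order: Reyes, Leclerc, Oyelaran, Romero, Beaumont, Okafor, Delgado, Vasquez, Obi, Harlow.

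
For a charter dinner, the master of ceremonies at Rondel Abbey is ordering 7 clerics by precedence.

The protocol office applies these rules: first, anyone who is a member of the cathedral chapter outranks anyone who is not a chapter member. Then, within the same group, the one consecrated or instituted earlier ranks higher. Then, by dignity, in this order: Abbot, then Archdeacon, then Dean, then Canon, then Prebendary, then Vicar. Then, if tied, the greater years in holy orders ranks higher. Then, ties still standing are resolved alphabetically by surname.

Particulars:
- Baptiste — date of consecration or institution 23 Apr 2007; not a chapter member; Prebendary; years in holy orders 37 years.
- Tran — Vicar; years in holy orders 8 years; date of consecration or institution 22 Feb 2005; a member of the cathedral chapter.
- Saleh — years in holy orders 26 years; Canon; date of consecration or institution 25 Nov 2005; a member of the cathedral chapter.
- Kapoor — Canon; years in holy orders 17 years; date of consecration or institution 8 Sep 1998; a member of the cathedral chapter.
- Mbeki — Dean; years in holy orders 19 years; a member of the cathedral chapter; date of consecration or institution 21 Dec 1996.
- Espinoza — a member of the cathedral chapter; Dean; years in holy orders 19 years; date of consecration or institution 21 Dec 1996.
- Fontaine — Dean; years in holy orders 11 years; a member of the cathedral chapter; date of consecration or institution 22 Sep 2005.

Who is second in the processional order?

Mbeki

By the first rule: Espinoza, Mbeki, Kapoor, Tran, Fontaine and Saleh (each a member of the cathedral chapter); then Baptiste (not a chapter member).
Among Espinoza, Mbeki, Kapoor, Tran, Fontaine and Saleh, by date of consecration or institution (earlier first): Espinoza and Mbeki (21 Dec 1996) before Kapoor (8 Sep 1998) before Tran (22 Feb 2005) before Fontaine (22 Sep 2005) before Saleh (25 Nov 2005).
Espinoza and Mbeki are each Dean, so the next rule applies.
Espinoza and Mbeki both have years in holy orders 19 years, so the next rule applies.
Among Espinoza and Mbeki, alphabetically by surname: Espinoza before Mbeki.
Order: Espinoza, Mbeki, Kapoor, Tran, Fontaine, Saleh, Baptiste.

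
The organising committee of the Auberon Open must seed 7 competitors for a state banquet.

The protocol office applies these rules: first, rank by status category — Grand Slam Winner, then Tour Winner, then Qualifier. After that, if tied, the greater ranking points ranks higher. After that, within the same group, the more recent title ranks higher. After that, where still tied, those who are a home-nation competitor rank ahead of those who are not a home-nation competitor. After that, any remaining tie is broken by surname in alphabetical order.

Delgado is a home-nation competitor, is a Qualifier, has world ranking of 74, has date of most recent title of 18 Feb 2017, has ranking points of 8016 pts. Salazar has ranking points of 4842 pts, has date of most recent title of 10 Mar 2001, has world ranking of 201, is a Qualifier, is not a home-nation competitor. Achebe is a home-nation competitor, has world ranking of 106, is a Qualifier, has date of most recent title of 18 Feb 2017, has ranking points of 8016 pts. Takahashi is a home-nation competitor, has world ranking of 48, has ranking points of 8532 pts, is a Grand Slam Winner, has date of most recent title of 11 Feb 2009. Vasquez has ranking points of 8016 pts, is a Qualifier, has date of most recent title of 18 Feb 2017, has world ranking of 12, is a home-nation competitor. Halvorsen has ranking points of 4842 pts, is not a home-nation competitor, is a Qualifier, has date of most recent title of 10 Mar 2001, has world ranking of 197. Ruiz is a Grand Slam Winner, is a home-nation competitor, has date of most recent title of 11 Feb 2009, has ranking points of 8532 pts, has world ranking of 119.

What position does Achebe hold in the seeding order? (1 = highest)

3

By status category: Ruiz and Takahashi (Grand Slam Winner); then Achebe, Delgado, Vasquez, Halvorsen and Salazar (Qualifier).
Ruiz and Takahashi both have ranking points 8532 pts, so the next rule applies.
Ruiz and Takahashi both have date of most recent title 11 Feb 2009, so the next rule applies.
Ruiz and Takahashi are each a home-nation competitor, so the next rule applies.
Among Ruiz and Takahashi, alphabetically by surname: Ruiz before Takahashi.
Among Achebe, Delgado, Vasquez, Halvorsen and Salazar, by ranking points (higher first): Achebe, Delgado and Vasquez (8016 pts) before Halvorsen and Salazar (4842 pts).
Achebe, Delgado and Vasquez all have date of most recent title 18 Feb 2017, so the next rule applies.
Achebe, Delgado and Vasquez are each a home-nation competitor, so the next rule applies.
Among Achebe, Delgado and Vasquez, alphabetically by surname: Achebe before Delgado before Vasquez.
Halvorsen and Salazar both have date of most recent title 10 Mar 2001, so the next rule applies.
Halvorsen and Salazar are each not a home-nation competitor, so the next rule applies.
Among Halvorsen and Salazar, alphabetically by surname: Halvorsen before Salazar.
Order: Ruiz, Takahashi, Achebe, Delgado, Vasquez, Halvorsen, Salazar. So position 3.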